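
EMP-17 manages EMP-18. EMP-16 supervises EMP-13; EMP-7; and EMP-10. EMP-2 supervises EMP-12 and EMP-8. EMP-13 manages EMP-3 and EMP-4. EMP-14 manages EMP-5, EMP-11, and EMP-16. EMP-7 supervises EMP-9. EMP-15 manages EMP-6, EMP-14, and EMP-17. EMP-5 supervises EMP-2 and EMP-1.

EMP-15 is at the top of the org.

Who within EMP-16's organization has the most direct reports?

Direct-report counts within EMP-16's organization: EMP-16 has 3; EMP-7 has 1; EMP-13 has 2. The largest is 3, held by EMP-16.

EMP-16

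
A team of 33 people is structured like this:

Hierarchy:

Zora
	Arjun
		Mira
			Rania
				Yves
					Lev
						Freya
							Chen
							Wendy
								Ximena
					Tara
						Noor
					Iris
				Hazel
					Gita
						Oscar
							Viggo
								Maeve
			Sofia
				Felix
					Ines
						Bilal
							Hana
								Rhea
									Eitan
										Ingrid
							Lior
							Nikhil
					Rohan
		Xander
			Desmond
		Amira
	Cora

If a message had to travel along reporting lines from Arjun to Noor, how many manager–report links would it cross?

Noor is in Arjun's organization: the chain from Noor up to Arjun is Noor → Tara → Yves → Rania → Mira → Arjun, which is 5 links.

5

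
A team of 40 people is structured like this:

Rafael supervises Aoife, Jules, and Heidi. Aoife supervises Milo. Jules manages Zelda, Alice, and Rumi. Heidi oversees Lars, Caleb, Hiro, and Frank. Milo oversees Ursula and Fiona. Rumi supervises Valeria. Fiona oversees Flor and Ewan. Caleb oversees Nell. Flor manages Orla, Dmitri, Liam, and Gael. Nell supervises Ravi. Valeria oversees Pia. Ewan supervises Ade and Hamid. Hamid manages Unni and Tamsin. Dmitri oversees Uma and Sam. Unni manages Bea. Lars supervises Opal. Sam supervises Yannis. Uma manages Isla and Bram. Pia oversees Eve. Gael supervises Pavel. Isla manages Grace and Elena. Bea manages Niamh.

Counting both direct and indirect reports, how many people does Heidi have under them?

Heidi directly manages Caleb, Lars, Hiro, Frank. Under Caleb: Nell, Ravi (2). Under Lars: Opal (1). Hiro has no reports. Frank has no reports. So Heidi's organization is 4 direct reports plus everyone under them: 3 + 2 + 1 + 1 = 7.

7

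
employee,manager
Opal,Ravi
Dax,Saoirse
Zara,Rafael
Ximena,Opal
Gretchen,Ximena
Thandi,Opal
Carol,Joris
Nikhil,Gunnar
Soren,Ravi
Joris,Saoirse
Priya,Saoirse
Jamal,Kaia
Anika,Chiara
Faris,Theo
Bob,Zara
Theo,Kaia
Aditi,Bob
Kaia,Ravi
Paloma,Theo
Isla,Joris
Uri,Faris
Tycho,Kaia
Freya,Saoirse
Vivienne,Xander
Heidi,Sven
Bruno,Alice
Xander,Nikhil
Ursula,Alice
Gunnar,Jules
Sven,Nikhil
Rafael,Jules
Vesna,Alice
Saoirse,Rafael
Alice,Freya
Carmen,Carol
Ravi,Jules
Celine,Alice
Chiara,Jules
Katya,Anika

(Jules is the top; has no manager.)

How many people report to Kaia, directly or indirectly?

6

Kaia directly manages Tycho, Theo, Jamal. Tycho has no reports. Under Theo: Paloma, Faris, Uri (3). Jamal has no reports. So Kaia's organization is 3 direct reports plus everyone under them: 1 + 4 + 1 = 6.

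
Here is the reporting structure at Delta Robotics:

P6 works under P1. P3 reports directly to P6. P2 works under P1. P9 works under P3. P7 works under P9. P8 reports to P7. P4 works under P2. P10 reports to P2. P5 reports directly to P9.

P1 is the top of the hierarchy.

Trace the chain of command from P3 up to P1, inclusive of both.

P3 reports to P6. P6 reports to P1. P1 is at the top.

P3 -> P6 -> P1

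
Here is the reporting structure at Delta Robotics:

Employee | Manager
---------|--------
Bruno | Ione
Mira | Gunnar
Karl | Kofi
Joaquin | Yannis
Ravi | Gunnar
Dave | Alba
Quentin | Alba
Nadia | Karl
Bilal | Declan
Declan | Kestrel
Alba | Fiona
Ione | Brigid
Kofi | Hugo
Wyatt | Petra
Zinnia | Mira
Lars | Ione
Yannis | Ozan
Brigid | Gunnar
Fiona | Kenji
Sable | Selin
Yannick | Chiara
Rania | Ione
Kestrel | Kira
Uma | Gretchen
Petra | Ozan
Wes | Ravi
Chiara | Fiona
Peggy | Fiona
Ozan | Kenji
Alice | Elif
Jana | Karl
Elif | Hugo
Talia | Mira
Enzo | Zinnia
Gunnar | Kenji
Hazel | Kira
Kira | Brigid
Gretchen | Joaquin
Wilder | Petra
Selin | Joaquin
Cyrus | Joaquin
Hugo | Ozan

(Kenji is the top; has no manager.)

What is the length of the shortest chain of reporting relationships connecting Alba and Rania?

6

Alba is 2 levels below Kenji, and Rania is 4 levels below Kenji (their lowest common manager). The shortest path runs up from Alba to Kenji and back down to Rania: 2 + 4 = 6 links.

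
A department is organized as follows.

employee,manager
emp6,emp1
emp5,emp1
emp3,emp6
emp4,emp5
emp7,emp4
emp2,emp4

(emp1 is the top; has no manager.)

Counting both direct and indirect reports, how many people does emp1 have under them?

emp1 directly manages emp6, emp5. Under emp6: emp3 (1). Under emp5: emp4, emp2, emp7 (3). So emp1's organization is 2 direct reports plus everyone under them: 2 + 4 = 6.

6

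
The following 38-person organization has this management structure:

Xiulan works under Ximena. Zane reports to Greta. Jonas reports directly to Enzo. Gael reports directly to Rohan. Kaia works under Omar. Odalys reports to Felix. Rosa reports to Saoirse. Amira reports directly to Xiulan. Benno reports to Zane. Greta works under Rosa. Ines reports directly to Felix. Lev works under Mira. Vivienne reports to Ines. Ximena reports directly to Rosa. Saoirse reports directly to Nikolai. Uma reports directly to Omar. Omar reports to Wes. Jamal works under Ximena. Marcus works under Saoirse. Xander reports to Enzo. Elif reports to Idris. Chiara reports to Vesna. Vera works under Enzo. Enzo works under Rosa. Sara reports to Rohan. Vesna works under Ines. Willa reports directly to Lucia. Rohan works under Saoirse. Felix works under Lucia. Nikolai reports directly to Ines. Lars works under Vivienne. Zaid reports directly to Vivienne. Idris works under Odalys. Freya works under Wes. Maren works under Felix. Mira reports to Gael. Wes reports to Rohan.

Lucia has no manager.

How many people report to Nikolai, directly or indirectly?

24

Nikolai directly manages Saoirse. Under Saoirse: Rosa, Enzo, Jonas, Vera, Xander, Ximena, Jamal, Xiulan, Amira, Greta, Zane, Benno, Marcus, Rohan, Wes, Freya, Omar, Kaia, Uma, Sara, Gael, Mira, Lev (23). That's 24 in total.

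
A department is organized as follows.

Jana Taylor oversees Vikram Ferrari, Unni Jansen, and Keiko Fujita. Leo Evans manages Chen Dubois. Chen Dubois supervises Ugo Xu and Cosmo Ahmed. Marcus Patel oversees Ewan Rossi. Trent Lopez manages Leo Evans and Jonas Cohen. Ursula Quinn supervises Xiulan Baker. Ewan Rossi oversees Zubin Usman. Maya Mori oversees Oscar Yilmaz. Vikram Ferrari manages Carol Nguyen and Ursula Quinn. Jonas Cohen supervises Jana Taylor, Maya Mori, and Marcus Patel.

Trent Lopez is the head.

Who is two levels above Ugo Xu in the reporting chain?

Leo Evans

Ugo Xu reports to Chen Dubois, and Chen Dubois reports to Leo Evans. So Ugo Xu's skip-level manager is Leo Evans.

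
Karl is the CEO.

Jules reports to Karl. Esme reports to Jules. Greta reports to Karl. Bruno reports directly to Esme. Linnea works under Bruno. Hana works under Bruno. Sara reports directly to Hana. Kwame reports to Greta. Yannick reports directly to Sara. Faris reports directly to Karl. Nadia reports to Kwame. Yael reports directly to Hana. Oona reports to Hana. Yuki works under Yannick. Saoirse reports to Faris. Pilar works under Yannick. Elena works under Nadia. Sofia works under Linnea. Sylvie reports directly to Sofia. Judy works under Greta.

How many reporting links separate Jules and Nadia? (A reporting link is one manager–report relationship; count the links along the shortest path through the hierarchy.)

Jules is 1 level below Karl, and Nadia is 3 levels below Karl (their lowest common manager). The shortest path runs up from Jules to Karl and back down to Nadia: 1 + 3 = 4 links.

4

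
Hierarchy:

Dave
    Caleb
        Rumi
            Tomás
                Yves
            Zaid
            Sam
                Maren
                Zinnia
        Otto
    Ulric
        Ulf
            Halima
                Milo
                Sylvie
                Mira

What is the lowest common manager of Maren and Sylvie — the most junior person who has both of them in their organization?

Maren's chain of managers is Sam, Rumi, Caleb, Dave. Sylvie's chain of managers is Halima, Ulf, Ulric, Dave. The first manager that appears in both chains is Dave.

Dave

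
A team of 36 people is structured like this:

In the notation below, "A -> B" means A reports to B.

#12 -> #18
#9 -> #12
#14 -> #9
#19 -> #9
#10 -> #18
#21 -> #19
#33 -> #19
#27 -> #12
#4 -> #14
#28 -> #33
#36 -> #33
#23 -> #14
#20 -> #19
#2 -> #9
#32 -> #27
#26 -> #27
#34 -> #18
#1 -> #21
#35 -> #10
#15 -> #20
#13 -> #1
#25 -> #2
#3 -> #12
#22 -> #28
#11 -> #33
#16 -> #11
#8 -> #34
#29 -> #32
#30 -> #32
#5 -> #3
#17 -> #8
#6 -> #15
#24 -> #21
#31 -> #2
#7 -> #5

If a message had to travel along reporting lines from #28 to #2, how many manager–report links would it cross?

4

#28 is 3 levels below #9, and #2 is 1 level below #9 (their lowest common manager). The shortest path runs up from #28 to #9 and back down to #2: 3 + 1 = 4 links.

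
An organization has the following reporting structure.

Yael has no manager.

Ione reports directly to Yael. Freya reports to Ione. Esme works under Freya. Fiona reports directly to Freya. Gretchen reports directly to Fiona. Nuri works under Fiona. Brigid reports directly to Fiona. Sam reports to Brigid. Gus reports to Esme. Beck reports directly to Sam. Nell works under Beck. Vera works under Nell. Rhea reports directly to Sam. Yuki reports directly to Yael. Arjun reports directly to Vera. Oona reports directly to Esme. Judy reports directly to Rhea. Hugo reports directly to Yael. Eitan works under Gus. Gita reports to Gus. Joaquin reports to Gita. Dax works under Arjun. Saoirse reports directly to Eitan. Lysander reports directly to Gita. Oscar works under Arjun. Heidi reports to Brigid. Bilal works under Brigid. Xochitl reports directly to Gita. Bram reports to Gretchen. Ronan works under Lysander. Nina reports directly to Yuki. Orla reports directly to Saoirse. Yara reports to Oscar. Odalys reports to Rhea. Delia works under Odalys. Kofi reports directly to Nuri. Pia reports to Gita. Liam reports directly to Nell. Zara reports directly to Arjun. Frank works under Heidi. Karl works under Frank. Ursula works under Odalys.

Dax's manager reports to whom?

Vera

Dax reports to Arjun, and Arjun reports to Vera. So Dax's skip-level manager is Vera.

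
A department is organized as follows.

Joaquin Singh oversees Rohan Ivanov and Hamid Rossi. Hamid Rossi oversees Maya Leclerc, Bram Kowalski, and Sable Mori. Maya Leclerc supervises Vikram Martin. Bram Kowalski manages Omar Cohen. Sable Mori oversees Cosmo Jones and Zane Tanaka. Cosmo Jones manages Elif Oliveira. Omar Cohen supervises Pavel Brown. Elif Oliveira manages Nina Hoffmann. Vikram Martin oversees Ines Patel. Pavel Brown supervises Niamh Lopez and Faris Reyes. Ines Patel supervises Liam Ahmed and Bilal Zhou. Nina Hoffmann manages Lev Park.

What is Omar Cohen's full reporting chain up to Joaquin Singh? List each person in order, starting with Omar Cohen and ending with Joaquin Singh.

Omar Cohen reports to Bram Kowalski. Bram Kowalski reports to Hamid Rossi. Hamid Rossi reports to Joaquin Singh. Joaquin Singh is at the top.

Omar Cohen -> Bram Kowalski -> Hamid Rossi -> Joaquin Singh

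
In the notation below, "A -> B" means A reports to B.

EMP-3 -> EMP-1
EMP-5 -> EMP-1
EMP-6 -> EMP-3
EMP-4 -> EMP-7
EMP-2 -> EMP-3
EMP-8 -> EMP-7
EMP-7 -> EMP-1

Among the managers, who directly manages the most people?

EMP-1

Direct-report counts: EMP-1 has 3; EMP-3 has 2; EMP-7 has 2. The largest is 3, held by EMP-1.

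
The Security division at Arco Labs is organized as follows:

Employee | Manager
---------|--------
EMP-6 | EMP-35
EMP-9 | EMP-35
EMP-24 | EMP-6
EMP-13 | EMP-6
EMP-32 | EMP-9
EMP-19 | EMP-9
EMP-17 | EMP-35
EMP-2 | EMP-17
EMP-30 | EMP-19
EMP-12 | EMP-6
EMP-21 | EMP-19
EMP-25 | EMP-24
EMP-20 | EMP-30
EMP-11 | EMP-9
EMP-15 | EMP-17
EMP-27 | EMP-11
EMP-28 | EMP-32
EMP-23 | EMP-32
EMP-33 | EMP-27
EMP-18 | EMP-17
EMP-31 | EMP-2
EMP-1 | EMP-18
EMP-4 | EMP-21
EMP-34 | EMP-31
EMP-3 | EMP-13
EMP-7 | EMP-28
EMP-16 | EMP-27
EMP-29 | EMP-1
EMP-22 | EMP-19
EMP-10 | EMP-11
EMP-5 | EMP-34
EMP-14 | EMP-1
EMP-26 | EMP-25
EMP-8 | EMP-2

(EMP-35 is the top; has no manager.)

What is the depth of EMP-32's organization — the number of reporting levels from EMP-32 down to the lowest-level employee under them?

The longest chain under EMP-32 runs EMP-32 → EMP-28 → EMP-7, which is 2 levels below EMP-32.

2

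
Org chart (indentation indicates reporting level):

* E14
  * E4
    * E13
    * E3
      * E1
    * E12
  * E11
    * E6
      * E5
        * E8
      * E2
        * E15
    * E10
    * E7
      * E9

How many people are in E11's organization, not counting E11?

8

E11 directly manages E6, E10, E7. Under E6: E2, E15, E5, E8 (4). E10 has no reports. Under E7: E9 (1). So E11's organization is 3 direct reports plus everyone under them: 5 + 1 + 2 = 8.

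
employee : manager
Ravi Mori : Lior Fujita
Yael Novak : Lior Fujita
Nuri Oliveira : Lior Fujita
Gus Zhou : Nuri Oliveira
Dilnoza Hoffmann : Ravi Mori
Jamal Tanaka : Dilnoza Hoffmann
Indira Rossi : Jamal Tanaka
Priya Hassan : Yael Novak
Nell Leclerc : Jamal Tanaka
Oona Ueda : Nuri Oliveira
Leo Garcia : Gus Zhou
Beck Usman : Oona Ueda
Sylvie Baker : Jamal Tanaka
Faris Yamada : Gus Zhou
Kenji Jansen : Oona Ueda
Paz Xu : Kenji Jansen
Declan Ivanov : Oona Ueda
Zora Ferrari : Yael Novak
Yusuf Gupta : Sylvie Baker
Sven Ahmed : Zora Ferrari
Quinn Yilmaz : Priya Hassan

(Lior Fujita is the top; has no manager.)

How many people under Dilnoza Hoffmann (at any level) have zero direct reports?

3

The people in Dilnoza Hoffmann's organization with no one reporting to them are Yusuf Gupta, Nell Leclerc, Indira Rossi. That is 3.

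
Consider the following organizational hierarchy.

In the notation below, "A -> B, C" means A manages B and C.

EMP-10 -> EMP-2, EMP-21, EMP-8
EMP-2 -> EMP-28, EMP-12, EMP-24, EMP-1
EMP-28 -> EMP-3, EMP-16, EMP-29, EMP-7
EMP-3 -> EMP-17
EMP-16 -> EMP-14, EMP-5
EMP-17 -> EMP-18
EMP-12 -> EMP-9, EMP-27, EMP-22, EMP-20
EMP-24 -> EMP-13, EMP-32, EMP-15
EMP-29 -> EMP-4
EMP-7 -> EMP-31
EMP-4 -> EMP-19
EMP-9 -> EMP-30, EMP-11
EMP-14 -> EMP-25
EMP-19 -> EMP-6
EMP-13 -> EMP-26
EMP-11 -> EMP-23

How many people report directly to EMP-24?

EMP-24 directly manages EMP-13, EMP-32, EMP-15. That is 3 direct reports.

3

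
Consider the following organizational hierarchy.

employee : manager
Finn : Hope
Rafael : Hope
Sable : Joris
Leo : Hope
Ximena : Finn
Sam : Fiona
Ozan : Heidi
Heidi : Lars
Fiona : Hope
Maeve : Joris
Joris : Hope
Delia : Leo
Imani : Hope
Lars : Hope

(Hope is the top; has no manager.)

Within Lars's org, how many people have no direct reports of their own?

1

The only person in Lars's organization with no one reporting to them is Ozan. That is 1.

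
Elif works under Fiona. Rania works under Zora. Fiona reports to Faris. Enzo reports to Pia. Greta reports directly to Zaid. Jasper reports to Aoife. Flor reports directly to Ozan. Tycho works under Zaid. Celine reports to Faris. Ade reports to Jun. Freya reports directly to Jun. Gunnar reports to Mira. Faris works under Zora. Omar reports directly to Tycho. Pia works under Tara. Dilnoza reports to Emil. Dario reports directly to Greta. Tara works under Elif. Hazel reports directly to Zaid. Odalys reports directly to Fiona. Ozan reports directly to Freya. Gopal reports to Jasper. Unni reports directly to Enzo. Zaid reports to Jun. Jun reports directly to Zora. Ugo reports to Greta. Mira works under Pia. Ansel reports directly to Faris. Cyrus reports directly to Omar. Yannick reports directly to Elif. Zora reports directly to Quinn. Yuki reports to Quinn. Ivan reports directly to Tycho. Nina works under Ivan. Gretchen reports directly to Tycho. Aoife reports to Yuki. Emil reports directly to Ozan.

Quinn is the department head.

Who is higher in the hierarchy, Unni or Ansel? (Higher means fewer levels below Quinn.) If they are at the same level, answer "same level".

Ansel

Unni is 8 levels below Quinn; Ansel is 3. Ansel is higher.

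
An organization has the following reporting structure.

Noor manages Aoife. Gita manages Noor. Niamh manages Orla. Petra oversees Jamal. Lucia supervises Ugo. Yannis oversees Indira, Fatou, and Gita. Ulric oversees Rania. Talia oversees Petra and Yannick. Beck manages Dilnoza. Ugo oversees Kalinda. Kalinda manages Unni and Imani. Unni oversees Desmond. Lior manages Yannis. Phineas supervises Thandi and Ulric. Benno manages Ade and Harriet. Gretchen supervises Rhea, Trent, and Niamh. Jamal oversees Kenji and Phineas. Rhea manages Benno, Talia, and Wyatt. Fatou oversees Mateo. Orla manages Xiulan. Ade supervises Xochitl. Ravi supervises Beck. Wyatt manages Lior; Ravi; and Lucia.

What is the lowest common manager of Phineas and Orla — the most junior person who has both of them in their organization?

Gretchen

Phineas's chain of managers is Jamal, Petra, Talia, Rhea, Gretchen. Orla's chain of managers is Niamh, Gretchen. The first manager that appears in both chains is Gretchen.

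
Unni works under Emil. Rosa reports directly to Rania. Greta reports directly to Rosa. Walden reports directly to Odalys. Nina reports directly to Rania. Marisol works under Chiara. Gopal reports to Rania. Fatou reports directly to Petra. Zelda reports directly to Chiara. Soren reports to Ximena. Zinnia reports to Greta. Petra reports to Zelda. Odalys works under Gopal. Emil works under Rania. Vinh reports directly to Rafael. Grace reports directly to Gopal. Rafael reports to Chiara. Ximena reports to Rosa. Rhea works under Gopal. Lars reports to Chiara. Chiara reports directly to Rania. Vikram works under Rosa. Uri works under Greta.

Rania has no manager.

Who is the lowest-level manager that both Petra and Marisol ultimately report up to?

Chiara

Petra's chain of managers is Zelda, Chiara, Rania. Marisol's chain of managers is Chiara, Rania. The first manager that appears in both chains is Chiara.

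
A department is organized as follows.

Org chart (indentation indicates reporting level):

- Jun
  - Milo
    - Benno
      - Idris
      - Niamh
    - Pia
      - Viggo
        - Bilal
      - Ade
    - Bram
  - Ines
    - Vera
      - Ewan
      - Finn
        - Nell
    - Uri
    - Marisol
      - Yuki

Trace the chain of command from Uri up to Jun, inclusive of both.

Uri -> Ines -> Jun

Uri reports to Ines. Ines reports to Jun. Jun is at the top.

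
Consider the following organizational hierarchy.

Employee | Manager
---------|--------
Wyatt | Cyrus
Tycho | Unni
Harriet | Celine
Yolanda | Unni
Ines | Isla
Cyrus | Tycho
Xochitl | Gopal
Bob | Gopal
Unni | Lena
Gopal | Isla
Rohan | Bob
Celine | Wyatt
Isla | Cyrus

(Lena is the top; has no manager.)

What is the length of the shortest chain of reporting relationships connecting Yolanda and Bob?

Yolanda is 1 level below Unni, and Bob is 5 levels below Unni (their lowest common manager). The shortest path runs up from Yolanda to Unni and back down to Bob: 1 + 5 = 6 links.

6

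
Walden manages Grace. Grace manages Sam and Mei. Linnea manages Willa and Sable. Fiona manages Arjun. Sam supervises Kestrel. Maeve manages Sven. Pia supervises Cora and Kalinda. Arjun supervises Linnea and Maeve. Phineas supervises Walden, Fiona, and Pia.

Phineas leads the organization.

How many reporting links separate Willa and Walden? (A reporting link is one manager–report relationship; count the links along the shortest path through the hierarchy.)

5

Willa is 4 levels below Phineas, and Walden is 1 level below Phineas (their lowest common manager). The shortest path runs up from Willa to Phineas and back down to Walden: 4 + 1 = 5 links.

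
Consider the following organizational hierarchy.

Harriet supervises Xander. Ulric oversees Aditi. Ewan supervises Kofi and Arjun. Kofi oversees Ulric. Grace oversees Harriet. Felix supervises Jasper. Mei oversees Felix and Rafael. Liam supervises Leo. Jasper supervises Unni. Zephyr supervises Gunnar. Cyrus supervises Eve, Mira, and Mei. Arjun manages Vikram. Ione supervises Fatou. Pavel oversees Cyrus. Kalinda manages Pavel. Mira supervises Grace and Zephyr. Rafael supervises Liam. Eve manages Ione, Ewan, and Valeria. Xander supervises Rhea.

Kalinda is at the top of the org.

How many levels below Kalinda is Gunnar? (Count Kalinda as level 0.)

5

Chain from Gunnar up to Kalinda: Gunnar → Zephyr → Mira → Cyrus → Pavel → Kalinda. That is 5 steps up, so Gunnar is 5 levels below Kalinda.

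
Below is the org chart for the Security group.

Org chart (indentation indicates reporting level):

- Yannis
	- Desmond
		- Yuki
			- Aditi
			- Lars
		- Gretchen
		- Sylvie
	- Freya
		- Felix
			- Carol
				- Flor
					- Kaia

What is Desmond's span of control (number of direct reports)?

Desmond directly manages Yuki, Gretchen, Sylvie. That is 3 direct reports.

3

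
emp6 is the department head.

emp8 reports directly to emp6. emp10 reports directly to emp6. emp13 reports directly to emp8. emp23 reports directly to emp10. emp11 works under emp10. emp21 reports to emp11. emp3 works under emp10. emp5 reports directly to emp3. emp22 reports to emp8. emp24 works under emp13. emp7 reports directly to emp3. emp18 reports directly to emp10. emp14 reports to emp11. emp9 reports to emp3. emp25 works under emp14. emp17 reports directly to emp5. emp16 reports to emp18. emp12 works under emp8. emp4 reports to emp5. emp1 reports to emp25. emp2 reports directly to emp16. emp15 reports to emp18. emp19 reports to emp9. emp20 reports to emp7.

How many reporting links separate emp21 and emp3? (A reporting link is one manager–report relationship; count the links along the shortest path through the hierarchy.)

emp21 is 2 levels below emp10, and emp3 is 1 level below emp10 (their lowest common manager). The shortest path runs up from emp21 to emp10 and back down to emp3: 2 + 1 = 3 links.

3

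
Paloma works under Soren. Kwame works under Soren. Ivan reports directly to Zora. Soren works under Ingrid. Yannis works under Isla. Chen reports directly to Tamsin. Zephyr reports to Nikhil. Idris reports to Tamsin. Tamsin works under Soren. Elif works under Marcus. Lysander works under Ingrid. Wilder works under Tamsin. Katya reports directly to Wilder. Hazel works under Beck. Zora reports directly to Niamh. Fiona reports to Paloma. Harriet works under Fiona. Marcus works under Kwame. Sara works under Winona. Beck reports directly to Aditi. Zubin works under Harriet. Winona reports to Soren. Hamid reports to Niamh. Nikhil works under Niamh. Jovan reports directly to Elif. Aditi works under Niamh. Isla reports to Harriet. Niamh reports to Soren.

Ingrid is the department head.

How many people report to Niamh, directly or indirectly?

Niamh directly manages Zora, Nikhil, Aditi, Hamid. Under Zora: Ivan (1). Under Nikhil: Zephyr (1). Under Aditi: Beck, Hazel (2). Hamid has no reports. So Niamh's organization is 4 direct reports plus everyone under them: 2 + 2 + 3 + 1 = 8.

8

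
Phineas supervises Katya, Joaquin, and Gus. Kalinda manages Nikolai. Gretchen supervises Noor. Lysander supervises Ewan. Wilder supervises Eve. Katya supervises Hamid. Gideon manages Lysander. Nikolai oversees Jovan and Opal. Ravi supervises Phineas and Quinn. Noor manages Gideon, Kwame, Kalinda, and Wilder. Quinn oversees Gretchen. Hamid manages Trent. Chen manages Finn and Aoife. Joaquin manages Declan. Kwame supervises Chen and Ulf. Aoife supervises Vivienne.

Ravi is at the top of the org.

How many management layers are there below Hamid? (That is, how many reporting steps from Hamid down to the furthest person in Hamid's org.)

The longest chain under Hamid runs Hamid → Trent, which is 1 level below Hamid.

1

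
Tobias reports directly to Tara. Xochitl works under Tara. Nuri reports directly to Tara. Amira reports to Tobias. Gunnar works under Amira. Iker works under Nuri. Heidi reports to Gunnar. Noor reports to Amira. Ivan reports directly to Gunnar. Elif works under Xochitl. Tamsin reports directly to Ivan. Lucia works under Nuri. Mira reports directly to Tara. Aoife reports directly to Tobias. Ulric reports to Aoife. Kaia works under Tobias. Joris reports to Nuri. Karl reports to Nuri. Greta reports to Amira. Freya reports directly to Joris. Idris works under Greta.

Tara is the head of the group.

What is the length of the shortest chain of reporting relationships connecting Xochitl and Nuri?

2

Xochitl is 1 level below Tara, and Nuri is 1 level below Tara (their lowest common manager). The shortest path runs up from Xochitl to Tara and back down to Nuri: 1 + 1 = 2 links.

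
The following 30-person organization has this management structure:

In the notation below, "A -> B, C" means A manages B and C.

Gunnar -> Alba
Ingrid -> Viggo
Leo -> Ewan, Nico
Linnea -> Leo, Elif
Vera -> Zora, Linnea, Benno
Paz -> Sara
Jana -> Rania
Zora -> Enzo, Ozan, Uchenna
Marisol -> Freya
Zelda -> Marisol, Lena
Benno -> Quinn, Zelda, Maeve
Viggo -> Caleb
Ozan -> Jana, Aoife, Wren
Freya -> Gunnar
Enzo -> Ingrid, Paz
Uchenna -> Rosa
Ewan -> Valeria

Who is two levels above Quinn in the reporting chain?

Vera

Quinn reports to Benno, and Benno reports to Vera. So Quinn's skip-level manager is Vera.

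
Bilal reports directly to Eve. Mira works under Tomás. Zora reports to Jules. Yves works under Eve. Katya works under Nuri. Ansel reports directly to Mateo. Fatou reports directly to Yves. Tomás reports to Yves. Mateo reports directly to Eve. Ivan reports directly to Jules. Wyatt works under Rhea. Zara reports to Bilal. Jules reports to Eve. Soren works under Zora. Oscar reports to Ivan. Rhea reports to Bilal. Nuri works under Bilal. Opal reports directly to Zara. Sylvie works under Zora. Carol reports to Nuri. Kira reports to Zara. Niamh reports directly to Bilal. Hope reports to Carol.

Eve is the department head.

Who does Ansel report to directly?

Mateo

Ansel reports directly to Mateo.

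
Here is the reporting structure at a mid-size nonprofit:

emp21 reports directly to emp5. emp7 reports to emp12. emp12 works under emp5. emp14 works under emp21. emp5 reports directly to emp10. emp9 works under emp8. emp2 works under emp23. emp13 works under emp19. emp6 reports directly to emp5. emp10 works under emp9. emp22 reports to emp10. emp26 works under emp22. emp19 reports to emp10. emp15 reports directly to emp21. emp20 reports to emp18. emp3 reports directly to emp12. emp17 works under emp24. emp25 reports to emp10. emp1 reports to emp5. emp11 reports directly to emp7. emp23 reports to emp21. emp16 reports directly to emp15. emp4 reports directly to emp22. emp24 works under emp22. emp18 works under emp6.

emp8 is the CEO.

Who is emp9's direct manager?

emp9 reports directly to emp8.

emp8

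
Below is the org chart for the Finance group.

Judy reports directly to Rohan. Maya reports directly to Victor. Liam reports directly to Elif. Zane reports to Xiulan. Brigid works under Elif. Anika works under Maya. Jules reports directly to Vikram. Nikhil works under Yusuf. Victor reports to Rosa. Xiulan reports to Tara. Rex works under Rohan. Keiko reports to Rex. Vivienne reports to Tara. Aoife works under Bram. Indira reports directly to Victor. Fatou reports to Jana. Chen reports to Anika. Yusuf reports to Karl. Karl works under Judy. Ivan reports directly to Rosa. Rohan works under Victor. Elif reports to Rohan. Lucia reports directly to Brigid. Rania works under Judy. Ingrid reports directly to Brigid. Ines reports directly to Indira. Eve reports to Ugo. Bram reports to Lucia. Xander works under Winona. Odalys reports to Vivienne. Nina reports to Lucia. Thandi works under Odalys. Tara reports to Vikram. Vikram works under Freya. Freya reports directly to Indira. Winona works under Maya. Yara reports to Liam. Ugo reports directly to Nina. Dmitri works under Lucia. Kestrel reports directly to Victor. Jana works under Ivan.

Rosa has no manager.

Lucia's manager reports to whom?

Elif

Lucia reports to Brigid, and Brigid reports to Elif. So Lucia's skip-level manager is Elif.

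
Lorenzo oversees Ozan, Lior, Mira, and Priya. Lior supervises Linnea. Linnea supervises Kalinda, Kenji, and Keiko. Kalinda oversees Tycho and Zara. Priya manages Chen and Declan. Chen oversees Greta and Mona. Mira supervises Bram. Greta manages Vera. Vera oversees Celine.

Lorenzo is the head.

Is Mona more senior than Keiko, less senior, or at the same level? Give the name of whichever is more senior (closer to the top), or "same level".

same level

Both Mona and Keiko are 3 levels below Lorenzo.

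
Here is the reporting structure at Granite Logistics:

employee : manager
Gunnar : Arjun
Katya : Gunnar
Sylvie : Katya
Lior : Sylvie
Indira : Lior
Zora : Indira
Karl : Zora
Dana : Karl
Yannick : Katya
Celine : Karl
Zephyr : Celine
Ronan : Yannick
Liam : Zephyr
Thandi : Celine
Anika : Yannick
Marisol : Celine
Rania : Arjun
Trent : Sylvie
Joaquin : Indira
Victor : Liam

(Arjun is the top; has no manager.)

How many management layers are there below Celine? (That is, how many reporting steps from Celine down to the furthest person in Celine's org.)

3

The longest chain under Celine runs Celine → Zephyr → Liam → Victor, which is 3 levels below Celine.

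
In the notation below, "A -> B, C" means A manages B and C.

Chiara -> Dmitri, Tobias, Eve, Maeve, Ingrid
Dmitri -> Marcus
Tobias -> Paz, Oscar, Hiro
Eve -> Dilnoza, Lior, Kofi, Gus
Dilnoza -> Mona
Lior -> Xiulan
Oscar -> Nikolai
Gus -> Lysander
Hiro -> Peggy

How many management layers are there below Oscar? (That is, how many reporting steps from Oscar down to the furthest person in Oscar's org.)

The longest chain under Oscar runs Oscar → Nikolai, which is 1 level below Oscar.

1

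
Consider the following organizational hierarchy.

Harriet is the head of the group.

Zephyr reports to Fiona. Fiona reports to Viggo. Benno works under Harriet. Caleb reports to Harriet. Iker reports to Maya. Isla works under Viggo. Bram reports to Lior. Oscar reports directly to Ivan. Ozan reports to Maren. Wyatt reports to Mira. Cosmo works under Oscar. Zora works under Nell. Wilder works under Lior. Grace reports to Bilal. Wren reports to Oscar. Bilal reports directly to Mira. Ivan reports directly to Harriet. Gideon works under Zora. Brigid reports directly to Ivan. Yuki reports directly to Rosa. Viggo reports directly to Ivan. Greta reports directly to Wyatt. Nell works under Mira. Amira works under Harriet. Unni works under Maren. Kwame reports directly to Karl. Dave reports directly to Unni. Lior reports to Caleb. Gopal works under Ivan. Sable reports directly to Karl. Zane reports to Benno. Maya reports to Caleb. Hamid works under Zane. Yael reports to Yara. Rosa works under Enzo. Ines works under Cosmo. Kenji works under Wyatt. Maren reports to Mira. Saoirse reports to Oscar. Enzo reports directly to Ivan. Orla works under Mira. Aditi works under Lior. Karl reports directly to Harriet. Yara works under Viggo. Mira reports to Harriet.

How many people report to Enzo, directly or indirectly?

Enzo directly manages Rosa. Under Rosa: Yuki (1). That's 2 in total.

2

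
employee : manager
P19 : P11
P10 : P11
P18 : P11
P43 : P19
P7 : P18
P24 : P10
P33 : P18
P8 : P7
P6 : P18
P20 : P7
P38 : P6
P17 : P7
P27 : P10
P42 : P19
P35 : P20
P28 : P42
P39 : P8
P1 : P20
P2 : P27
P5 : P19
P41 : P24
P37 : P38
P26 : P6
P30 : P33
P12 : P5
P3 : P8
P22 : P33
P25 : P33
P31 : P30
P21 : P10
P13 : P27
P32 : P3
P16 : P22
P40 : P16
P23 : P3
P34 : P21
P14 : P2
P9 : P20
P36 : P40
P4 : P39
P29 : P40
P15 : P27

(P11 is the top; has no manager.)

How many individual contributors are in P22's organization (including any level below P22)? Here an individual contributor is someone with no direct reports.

The people in P22's organization with no one reporting to them are P29, P36. That is 2.

2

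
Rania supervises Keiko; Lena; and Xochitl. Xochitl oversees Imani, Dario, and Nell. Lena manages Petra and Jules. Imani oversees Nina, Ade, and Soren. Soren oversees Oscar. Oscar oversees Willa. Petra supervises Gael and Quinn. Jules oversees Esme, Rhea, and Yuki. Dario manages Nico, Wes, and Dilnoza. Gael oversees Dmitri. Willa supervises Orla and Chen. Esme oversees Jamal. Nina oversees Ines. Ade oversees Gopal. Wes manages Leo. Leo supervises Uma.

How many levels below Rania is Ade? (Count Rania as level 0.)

3

Chain from Ade up to Rania: Ade → Imani → Xochitl → Rania. That is 3 steps up, so Ade is 3 levels below Rania.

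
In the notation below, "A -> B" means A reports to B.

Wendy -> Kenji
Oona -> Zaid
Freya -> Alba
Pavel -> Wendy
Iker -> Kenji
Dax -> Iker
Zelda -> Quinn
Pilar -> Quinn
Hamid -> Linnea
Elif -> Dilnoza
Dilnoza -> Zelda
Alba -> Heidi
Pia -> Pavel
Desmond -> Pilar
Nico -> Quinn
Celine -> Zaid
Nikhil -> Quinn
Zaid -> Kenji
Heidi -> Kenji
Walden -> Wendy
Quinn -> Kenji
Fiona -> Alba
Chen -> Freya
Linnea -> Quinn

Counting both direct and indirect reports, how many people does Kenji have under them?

24

Kenji directly manages Heidi, Quinn, Wendy, Zaid, Iker. Under Heidi: Alba, Fiona, Freya, Chen (4). Under Quinn: Nikhil, Linnea, Hamid, Zelda, Dilnoza, Elif, Pilar, Desmond, Nico (9). Under Wendy: Pavel, Pia, Walden (3). Under Zaid: Oona, Celine (2). Under Iker: Dax (1). So Kenji's organization is 5 direct reports plus everyone under them: 5 + 10 + 4 + 3 + 2 = 24.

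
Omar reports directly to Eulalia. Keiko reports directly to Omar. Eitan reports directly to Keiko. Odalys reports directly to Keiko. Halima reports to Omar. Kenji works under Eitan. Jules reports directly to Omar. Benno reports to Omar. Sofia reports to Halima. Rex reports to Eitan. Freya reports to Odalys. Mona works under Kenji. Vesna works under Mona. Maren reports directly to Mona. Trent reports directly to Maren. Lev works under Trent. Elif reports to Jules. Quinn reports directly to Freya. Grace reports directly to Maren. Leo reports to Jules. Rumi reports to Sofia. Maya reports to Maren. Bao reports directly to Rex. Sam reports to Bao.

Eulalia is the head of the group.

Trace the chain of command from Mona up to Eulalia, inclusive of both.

Mona reports to Kenji. Kenji reports to Eitan. Eitan reports to Keiko. Keiko reports to Omar. Omar reports to Eulalia. Eulalia is at the top.

Mona -> Kenji -> Eitan -> Keiko -> Omar -> Eulalia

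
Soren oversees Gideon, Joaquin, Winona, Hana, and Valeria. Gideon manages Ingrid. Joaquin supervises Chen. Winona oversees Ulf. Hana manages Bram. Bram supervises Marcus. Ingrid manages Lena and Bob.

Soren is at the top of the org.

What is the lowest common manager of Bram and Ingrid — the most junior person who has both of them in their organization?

Soren

Bram's chain of managers is Hana, Soren. Ingrid's chain of managers is Gideon, Soren. The first manager that appears in both chains is Soren.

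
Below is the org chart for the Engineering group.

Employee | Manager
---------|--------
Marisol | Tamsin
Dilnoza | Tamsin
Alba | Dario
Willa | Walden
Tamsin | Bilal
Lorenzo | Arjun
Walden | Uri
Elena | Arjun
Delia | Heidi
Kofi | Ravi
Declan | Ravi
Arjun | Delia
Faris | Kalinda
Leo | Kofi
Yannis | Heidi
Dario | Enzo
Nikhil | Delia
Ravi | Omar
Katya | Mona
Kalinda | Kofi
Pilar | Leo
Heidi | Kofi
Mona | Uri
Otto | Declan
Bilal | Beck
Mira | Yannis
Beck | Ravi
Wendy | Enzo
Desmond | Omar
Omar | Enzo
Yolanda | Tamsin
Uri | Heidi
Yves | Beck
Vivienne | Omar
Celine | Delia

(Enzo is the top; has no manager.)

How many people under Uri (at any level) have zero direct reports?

The people in Uri's organization with no one reporting to them are Katya, Willa. That is 2.

2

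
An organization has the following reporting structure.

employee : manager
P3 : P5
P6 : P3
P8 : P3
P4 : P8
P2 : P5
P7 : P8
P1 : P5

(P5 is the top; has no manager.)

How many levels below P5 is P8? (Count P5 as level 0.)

Chain from P8 up to P5: P8 → P3 → P5. That is 2 steps up, so P8 is 2 levels below P5.

2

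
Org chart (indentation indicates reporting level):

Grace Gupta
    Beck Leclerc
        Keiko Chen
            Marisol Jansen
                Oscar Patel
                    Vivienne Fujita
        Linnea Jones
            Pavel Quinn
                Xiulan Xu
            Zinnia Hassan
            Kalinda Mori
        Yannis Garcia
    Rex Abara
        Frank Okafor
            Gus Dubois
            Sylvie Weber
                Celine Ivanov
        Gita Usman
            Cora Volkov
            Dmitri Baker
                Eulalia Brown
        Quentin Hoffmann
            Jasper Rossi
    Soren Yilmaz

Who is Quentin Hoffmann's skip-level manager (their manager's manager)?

Quentin Hoffmann reports to Rex Abara, and Rex Abara reports to Grace Gupta. So Quentin Hoffmann's skip-level manager is Grace Gupta.

Grace Gupta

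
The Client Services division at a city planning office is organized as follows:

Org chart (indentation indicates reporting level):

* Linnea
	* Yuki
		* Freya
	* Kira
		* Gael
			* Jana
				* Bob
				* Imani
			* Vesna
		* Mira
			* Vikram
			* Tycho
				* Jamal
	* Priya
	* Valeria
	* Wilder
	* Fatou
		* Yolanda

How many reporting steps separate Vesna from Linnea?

Chain from Vesna up to Linnea: Vesna → Gael → Kira → Linnea. That is 3 steps up, so Vesna is 3 levels below Linnea.

3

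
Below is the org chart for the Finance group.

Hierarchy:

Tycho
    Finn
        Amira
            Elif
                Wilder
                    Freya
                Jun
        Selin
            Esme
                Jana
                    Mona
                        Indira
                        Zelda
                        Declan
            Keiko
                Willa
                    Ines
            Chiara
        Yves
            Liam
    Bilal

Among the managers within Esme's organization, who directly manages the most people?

Direct-report counts within Esme's organization: Esme has 1; Jana has 1; Mona has 3. The largest is 3, held by Mona.

Mona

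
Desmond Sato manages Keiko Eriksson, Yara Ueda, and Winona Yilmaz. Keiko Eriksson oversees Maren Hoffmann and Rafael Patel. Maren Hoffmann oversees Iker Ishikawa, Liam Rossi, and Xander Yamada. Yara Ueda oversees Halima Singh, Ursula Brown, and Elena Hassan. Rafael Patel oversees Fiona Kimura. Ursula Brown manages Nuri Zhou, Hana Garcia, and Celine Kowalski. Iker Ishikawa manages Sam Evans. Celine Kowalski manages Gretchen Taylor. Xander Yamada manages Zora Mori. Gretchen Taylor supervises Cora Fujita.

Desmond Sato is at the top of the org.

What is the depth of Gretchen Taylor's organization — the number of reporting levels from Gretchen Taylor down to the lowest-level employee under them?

1

The longest chain under Gretchen Taylor runs Gretchen Taylor → Cora Fujita, which is 1 level below Gretchen Taylor.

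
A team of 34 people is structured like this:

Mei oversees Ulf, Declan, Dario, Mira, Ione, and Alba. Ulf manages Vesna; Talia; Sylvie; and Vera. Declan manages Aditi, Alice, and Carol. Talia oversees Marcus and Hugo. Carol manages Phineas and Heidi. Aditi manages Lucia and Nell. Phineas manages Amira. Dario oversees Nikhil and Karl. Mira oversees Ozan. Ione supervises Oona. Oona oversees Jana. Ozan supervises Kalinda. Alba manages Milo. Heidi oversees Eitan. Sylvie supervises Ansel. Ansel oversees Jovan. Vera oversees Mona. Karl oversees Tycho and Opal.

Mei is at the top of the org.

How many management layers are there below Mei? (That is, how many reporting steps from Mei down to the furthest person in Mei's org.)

The longest chain under Mei runs Mei → Declan → Carol → Heidi → Eitan, which is 4 levels below Mei.

4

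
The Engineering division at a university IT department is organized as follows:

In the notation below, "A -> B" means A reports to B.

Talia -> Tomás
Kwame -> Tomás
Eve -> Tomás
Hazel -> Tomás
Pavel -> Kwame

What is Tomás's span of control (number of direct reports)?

4

Tomás directly manages Talia, Kwame, Eve, Hazel. That is 4 direct reports.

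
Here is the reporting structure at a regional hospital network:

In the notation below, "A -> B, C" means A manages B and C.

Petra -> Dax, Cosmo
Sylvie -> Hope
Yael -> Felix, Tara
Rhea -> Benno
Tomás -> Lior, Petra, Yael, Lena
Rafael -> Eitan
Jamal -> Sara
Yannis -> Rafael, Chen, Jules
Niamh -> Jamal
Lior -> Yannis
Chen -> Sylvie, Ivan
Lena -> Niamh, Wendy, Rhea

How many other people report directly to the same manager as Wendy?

Wendy reports to Lena. Lena's other direct reports are Niamh, Rhea — 2 peers.

2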